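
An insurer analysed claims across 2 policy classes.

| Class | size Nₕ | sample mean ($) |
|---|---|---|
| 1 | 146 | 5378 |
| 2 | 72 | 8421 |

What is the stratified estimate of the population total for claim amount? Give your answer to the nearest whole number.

1391500

Estimate total by summing Nₕ·x̄ₕ over strata.
146·5378 + 72·8421 = 785188 + 606312 = 1391500.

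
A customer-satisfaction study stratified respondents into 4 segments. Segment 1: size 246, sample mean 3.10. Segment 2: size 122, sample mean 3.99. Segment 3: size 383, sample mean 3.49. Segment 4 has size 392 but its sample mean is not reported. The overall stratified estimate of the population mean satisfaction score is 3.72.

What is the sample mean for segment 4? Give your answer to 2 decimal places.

Σ Nₕx̄ₕ = N·μ, so 392·x̄_4 = 1143·3.72 − (246·3.10 + 122·3.99 + 383·3.49).
= 4251.96 − 2586.05 = 1665.91.
x̄_4 = 1665.91 / 392 = 4.2498... → 4.25.

4.25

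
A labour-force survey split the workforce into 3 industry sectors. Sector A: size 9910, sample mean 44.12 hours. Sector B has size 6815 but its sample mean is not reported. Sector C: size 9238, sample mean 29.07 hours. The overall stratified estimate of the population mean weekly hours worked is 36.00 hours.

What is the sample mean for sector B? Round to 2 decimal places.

33.59

Σ Nₕx̄ₕ = N·μ, so 6815·x̄_B = 25963·36.00 − (9910·44.12 + 9238·29.07).
= 934668 − 705777.86 = 228890.14.
x̄_B = 228890.14 / 6815 = 33.5862... → 33.59.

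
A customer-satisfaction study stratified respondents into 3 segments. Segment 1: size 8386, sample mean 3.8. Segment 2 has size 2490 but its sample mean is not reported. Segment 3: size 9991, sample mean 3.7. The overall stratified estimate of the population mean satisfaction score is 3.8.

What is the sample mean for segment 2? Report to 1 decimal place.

Σ Nₕx̄ₕ = N·μ, so 2490·x̄_2 = 20867·3.8 − (8386·3.8 + 9991·3.7).
= 79294.6 − 68833.5 = 10461.1.
x̄_2 = 10461.1 / 2490 = 4.201... → 4.2.

4.2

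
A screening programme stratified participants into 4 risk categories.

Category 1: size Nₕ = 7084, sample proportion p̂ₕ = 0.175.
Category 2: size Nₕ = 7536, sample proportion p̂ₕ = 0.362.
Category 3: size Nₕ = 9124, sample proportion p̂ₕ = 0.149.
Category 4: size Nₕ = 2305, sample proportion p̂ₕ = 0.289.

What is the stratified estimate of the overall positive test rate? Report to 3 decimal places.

Wₕ = Nₕ/N with N = 26049: 0.2719, 0.2893, 0.3503, 0.0885.
p̂_st = 0.2719·0.175 + 0.2893·0.362 + 0.3503·0.149 + 0.0885·0.289 ≈ 0.23008... → 0.230.

0.230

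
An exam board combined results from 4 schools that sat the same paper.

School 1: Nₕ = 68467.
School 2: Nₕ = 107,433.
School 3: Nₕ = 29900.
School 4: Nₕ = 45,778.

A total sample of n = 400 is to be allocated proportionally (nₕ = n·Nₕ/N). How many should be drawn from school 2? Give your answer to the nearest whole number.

171

N = 68467 + 107433 + 29900 + 45778 = 251578.
n_2 = 400·107433/251578 = 170.815... → 171.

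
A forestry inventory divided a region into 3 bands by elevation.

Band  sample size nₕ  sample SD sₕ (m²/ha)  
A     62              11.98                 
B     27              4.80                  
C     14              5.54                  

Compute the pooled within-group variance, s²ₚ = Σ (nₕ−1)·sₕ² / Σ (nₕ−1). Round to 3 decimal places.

97.528

A: (62−1)·11.98² = 61·143.5204 = 8754.7444
B: (27−1)·4.80² = 26·23.04 = 599.04
C: (14−1)·5.54² = 13·30.6916 = 398.9908
Numerator = 9752.7752; denominator = Σ(nₕ−1) = 100.
s²ₚ = 9752.7752/100 = 97.52775... → 97.528.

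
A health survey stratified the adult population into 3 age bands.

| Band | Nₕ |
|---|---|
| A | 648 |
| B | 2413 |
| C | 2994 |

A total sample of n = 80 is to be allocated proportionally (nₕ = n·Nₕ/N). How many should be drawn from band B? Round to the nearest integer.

N = 648 + 2413 + 2994 = 6055.
n_B = 80·2413/6055 = 31.881... → 32.

32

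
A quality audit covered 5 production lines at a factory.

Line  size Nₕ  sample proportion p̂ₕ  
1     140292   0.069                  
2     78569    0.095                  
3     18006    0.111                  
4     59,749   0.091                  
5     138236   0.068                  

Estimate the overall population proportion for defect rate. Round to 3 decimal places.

Wₕ = Nₕ/N with N = 434852: 0.3226, 0.1807, 0.0414, 0.1374, 0.3179.
p̂_st = 0.3226·0.069 + 0.1807·0.095 + 0.0414·0.111 + 0.1374·0.091 + 0.3179·0.068 ≈ 0.07814... → 0.078.

0.078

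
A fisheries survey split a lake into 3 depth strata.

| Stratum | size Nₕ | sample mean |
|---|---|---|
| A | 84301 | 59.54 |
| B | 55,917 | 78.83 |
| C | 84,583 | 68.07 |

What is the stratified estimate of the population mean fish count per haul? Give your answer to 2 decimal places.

67.55

N = 224801; weights Wₕ = Nₕ/N = (0.3750, 0.2487, 0.3763).
x̄_st = Σ Wₕ·x̄ₕ = 0.3750·59.54 + 0.2487·78.83 + 0.3763·68.07 ≈ 67.5477...
→ 67.55.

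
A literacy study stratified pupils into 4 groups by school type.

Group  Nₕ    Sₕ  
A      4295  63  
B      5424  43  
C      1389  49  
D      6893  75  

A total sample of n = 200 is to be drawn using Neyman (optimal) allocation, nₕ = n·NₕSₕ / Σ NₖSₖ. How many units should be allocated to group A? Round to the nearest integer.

50

Σ NₕSₕ = 4295·63 + 5424·43 + 1389·49 + 6893·75 = 1088853.
Share for A: 270585/1088853 = 0.24850.
n_A = 200 × 0.24850 = 49.701... → 50.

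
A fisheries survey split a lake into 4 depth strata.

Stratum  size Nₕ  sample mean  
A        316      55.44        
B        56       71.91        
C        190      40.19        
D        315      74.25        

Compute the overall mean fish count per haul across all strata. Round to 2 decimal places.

N = 877; weights Wₕ = Nₕ/N = (0.3603, 0.0639, 0.2166, 0.3592).
x̄_st = Σ Wₕ·x̄ₕ = 0.3603·55.44 + 0.0639·71.91 + 0.2166·40.19 + 0.3592·74.25 ≈ 59.9440...
→ 59.94.

59.94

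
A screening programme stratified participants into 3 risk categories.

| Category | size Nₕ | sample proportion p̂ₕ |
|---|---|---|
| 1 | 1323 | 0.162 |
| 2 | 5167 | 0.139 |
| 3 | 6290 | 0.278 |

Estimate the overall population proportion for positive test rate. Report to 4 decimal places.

0.2098

N = 1323 + 5167 + 6290 = 12780.
Overall proportion = Σ (Nₕ/N)·p̂ₕ.
Σ Nₕp̂ₕ = 214.326 + 718.213 + 1748.62 = 2681.159.
2681.159 / 12780 = 0.209793... → 0.2098.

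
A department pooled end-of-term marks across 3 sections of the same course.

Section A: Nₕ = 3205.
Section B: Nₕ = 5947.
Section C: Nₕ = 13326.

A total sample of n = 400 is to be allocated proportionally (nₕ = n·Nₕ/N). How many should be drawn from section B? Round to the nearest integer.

N = 3205 + 5947 + 13326 = 22478.
n_B = 400·5947/22478 = 105.828... → 106.

106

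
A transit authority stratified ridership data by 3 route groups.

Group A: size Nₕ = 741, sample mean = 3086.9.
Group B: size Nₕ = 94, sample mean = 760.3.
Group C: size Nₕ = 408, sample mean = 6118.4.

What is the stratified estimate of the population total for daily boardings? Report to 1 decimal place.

4855168.3

Population total = Σ Nₕ·x̄ₕ (each stratum's size times its mean).
741·3086.9 + 94·760.3 + 408·6118.4 = 2287392.9 + 71468.2 + 2496307.2 = 4855168.3.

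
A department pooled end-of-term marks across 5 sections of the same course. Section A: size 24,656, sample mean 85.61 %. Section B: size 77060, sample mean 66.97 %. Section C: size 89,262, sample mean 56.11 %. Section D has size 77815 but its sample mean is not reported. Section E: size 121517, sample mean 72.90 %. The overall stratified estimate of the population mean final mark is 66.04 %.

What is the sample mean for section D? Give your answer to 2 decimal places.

Σ Nₕx̄ₕ = N·μ, so 77815·x̄_D = 390310·66.04 − (24656·85.61 + 77060·66.97 + 89262·56.11 + 121517·72.90).
= 25776072.4 − 21138588.48 = 4637483.92.
x̄_D = 4637483.92 / 77815 = 59.5963... → 59.60.

59.60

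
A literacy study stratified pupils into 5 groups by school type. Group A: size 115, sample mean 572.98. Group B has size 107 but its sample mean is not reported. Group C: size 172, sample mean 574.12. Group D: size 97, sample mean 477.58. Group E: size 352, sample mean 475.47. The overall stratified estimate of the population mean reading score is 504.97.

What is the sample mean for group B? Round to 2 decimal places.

442.60

N = 115 + 107 + 172 + 97 + 352 = 843.
Overall total = μ·N = 504.97·843 = 425689.71.
Subtract the known strata: 115·572.98 + 172·574.12 + 97·477.58 + 352·475.47 = 378332.04.
Remaining total for group B: 425689.71 − 378332.04 = 47357.67.
Divide by its size: 47357.67 / 107 = 442.5950... → 442.60.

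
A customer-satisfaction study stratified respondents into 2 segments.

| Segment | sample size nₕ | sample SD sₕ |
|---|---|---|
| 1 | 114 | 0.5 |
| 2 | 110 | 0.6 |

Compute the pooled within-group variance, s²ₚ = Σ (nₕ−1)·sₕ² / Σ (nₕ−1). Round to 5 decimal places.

0.30401

1: (114−1)·0.5² = 113·0.25 = 28.25
2: (110−1)·0.6² = 109·0.36 = 39.24
Numerator = 67.49; denominator = Σ(nₕ−1) = 222.
s²ₚ = 67.49/222 = 0.3040090... → 0.30401.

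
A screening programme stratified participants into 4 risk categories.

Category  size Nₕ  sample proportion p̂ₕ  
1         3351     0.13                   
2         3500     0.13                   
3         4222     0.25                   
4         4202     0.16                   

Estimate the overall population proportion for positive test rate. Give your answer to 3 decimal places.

N = 3351 + 3500 + 4222 + 4202 = 15275.
Overall proportion = Σ (Nₕ/N)·p̂ₕ.
Σ Nₕp̂ₕ = 435.63 + 455 + 1055.5 + 672.32 = 2618.45.
2618.45 / 15275 = 0.17142... → 0.171.

0.171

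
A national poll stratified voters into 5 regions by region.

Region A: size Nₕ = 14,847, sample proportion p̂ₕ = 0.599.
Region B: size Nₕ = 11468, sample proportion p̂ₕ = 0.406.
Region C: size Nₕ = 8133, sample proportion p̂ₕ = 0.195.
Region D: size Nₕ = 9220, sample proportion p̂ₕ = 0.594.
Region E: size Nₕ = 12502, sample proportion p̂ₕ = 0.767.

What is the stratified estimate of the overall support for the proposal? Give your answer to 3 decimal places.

0.538

N = 14847 + 11468 + 8133 + 9220 + 12502 = 56170.
Overall proportion = Σ (Nₕ/N)·p̂ₕ.
Σ Nₕp̂ₕ = 8893.353 + 4656.008 + 1585.935 + 5476.68 + 9589.034 = 30201.01.
30201.01 / 56170 = 0.53767... → 0.538.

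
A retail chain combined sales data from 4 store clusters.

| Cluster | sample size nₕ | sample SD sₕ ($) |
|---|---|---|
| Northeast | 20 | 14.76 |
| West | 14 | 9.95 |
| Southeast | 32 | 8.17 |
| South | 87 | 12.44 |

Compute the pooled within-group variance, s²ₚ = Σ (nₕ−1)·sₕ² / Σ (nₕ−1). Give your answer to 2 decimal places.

139.63

Northeast: (20−1)·14.76² = 19·217.8576 = 4139.2944
West: (14−1)·9.95² = 13·99.0025 = 1287.0325
Southeast: (32−1)·8.17² = 31·66.7489 = 2069.2159
South: (87−1)·12.44² = 86·154.7536 = 13308.8096
Numerator = 20804.3524; denominator = Σ(nₕ−1) = 149.
s²ₚ = 20804.3524/149 = 139.6265... → 139.63.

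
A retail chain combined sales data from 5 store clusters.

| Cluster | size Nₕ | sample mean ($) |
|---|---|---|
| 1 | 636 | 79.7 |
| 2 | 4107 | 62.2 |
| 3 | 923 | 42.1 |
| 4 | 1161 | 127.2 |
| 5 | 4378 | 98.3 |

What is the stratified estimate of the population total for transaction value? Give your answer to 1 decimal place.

923039.5

Population total = Σ Nₕ·x̄ₕ (each stratum's size times its mean).
636·79.7 + 4107·62.2 + 923·42.1 + 1161·127.2 + 4378·98.3 = 50689.2 + 255455.4 + 38858.3 + 147679.2 + 430357.4 = 923039.5.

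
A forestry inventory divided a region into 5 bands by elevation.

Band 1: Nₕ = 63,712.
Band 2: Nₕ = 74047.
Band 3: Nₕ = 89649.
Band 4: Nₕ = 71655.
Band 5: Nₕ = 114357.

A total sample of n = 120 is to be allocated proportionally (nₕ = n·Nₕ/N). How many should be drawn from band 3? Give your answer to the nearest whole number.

N = 63712 + 74047 + 89649 + 71655 + 114357 = 413420.
n_3 = 120·89649/413420 = 26.022... → 26.

26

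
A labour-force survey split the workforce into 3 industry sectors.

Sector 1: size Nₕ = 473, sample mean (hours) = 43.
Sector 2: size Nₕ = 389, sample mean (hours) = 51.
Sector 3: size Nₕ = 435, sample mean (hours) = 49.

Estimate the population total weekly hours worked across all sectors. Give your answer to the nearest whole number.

Population total = Σ Nₕ·x̄ₕ (each stratum's size times its mean).
473·43 + 389·51 + 435·49 = 20339 + 19839 + 21315 = 61493.

61493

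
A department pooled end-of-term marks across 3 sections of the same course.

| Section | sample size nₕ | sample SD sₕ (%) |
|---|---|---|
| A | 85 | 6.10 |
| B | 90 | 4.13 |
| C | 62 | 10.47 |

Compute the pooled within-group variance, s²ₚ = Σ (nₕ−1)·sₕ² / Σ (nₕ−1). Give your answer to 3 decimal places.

48.421

A: (85−1)·6.10² = 84·37.21 = 3125.64
B: (90−1)·4.13² = 89·17.0569 = 1518.0641
C: (62−1)·10.47² = 61·109.6209 = 6686.8749
Numerator = 11330.579; denominator = Σ(nₕ−1) = 234.
s²ₚ = 11330.579/234 = 48.42128... → 48.421.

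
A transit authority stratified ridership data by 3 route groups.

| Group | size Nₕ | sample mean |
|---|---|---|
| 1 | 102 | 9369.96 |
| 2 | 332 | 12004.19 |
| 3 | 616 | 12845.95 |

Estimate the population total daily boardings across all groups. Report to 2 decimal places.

1: 102·9369.96 = 955735.92
2: 332·12004.19 = 3985391.08
3: 616·12845.95 = 7913105.2
τ̂ = Σ Nₕx̄ₕ = 12854232.20.

12854232.20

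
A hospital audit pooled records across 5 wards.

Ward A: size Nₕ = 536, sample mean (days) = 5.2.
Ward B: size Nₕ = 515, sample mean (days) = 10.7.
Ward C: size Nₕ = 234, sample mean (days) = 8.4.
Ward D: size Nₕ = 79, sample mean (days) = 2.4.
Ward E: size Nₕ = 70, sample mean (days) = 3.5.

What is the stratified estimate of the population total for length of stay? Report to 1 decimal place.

A: 536·5.2 = 2787.2
B: 515·10.7 = 5510.5
C: 234·8.4 = 1965.6
D: 79·2.4 = 189.6
E: 70·3.5 = 245
τ̂ = Σ Nₕx̄ₕ = 10697.9.

10697.9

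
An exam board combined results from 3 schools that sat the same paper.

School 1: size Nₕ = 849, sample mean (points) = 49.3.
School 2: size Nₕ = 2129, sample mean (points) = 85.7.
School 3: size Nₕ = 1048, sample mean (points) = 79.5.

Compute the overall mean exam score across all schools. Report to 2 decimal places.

N = 849 + 2129 + 1048 = 4026.
Weight each subgroup mean by Nₕ/N and sum.
Σ Nₕx̄ₕ = 849·49.3 + 2129·85.7 + 1048·79.5 = 41855.7 + 182455.3 + 83316 = 307627.
Divide by N: 307627 / 4026 = 76.4101... → 76.41.

76.41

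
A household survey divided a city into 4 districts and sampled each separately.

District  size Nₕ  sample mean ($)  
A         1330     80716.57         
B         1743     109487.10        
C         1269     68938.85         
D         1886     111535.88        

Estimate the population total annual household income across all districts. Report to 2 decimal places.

596029123.73

A: 1330·80716.57 = 107353038.1
B: 1743·109487.10 = 190836015.3
C: 1269·68938.85 = 87483400.65
D: 1886·111535.88 = 210356669.68
τ̂ = Σ Nₕx̄ₕ = 596029123.73.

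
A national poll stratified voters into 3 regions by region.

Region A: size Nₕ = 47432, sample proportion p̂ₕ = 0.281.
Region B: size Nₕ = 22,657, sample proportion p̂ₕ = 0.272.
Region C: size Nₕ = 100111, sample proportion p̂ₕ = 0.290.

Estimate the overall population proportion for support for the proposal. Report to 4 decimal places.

Wₕ = Nₕ/N with N = 170200: 0.2787, 0.1331, 0.5882.
p̂_st = 0.2787·0.281 + 0.1331·0.272 + 0.5882·0.290 ≈ 0.285096... → 0.2851.

0.2851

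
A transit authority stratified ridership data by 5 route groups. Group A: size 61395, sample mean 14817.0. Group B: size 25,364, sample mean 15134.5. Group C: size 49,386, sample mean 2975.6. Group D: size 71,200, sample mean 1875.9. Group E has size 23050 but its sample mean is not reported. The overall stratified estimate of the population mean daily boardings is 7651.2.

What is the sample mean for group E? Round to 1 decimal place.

8187.4

N = 61395 + 25364 + 49386 + 71200 + 23050 = 230395.
Overall total = μ·N = 7651.2·230395 = 1762798224.
Subtract the known strata: 61395·14817.0 + 25364·15134.5 + 49386·2975.6 + 71200·1875.9 = 1574078234.6.
Remaining total for group E: 1762798224 − 1574078234.6 = 188719989.4.
Divide by its size: 188719989.4 / 23050 = 8187.418... → 8187.4.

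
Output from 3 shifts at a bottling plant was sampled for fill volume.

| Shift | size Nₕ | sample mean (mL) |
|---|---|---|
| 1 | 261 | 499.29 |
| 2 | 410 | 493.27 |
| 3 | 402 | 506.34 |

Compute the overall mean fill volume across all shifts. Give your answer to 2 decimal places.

N = 261 + 410 + 402 = 1073.
The stratified mean weights each stratum mean by its population share Nₕ/N.
Σ Nₕx̄ₕ = 261·499.29 + 410·493.27 + 402·506.34 = 130314.69 + 202240.7 + 203548.68 = 536104.07.
Divide by N: 536104.07 / 1073 = 499.6310... → 499.63.

499.63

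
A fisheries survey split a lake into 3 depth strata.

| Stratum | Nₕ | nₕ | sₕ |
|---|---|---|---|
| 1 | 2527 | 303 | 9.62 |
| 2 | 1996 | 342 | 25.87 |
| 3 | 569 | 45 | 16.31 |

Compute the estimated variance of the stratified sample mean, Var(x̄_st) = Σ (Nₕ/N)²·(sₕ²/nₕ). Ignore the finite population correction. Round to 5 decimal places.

N = 5092. Term for each stratum: Wₕ²sₕ²/nₕ.
Var(x̄_st) = 0.07522136 + 0.30068450 + 0.07381475 = 0.44972061 → 0.44972.

0.44972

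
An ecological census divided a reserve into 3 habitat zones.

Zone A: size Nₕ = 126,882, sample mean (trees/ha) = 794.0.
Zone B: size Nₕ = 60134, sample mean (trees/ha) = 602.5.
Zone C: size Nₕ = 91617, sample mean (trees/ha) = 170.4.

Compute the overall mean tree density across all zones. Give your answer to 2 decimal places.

547.63

N = 278633; weights Wₕ = Nₕ/N = (0.4554, 0.2158, 0.3288).
x̄_st = Σ Wₕ·x̄ₕ = 0.4554·794.0 + 0.2158·602.5 + 0.3288·170.4 ≈ 547.6257...
→ 547.63.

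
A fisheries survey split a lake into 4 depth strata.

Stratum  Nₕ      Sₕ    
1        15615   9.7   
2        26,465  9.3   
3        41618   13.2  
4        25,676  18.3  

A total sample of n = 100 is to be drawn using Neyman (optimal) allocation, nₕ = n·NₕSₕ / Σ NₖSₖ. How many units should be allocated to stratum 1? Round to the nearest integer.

1: NₕSₕ = 15615·9.7 = 151465.5
2: NₕSₕ = 26465·9.3 = 246124.5
3: NₕSₕ = 41618·13.2 = 549357.6
4: NₕSₕ = 25676·18.3 = 469870.8
Σ NₕSₕ = 1416818.4.
n_1 = 100·151465.5/1416818.4 = 10.691... → 11.

11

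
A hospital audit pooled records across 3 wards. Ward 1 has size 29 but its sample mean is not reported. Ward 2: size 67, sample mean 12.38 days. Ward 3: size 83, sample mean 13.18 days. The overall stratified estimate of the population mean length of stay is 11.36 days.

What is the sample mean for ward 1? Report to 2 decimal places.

N = 29 + 67 + 83 = 179.
Overall total = μ·N = 11.36·179 = 2033.44.
Subtract the known strata: 67·12.38 + 83·13.18 = 1923.4.
Remaining total for ward 1: 2033.44 − 1923.4 = 110.04.
Divide by its size: 110.04 / 29 = 3.7945... → 3.79.

3.79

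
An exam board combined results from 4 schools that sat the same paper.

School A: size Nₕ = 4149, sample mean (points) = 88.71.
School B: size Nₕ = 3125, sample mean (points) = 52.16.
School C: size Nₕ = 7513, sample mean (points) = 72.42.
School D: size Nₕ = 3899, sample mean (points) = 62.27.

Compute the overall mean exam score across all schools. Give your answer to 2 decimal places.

x̄_st = (Σ Nₕx̄ₕ) / (Σ Nₕ) = (4149·88.71 + 3125·52.16 + 7513·72.42 + 3899·62.27) / 18686
= 1317939.98 / 18686 = 70.5309... → 70.53.

70.53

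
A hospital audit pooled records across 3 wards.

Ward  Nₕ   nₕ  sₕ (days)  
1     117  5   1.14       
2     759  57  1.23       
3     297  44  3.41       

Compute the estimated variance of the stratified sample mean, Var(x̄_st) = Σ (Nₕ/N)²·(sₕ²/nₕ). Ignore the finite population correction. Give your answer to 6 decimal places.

N = 1173; Wₕ = Nₕ/N.
ward 1: (117/1173)²·1.14²/5 = 0.002585922
ward 2: (759/1173)²·1.23²/57 = 0.011112785
ward 3: (297/1173)²·3.41²/44 = 0.016942323
Sum = 0.030641029 → 0.030641.

0.030641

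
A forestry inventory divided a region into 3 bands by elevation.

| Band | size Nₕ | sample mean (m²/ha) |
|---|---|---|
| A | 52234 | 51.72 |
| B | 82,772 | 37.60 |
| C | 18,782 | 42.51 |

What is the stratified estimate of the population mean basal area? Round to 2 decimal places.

x̄_st = (Σ Nₕx̄ₕ) / (Σ Nₕ) = (52234·51.72 + 82772·37.60 + 18782·42.51) / 153788
= 6612192.5 / 153788 = 42.9955... → 43.00.

43.00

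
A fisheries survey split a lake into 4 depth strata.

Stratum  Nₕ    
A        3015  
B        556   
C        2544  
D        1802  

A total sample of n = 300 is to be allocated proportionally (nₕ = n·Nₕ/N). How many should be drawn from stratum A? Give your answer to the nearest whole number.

Share of stratum A = 3015/7917 = 0.38083.
Allocate 300 × 0.38083 = 114.248... → 114.

114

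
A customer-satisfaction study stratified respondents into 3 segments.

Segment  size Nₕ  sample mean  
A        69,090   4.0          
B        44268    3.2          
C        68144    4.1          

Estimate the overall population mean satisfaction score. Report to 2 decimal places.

3.84

N = 181502; weights Wₕ = Nₕ/N = (0.3807, 0.2439, 0.3754).
x̄_st = Σ Wₕ·x̄ₕ = 0.3807·4.0 + 0.2439·3.2 + 0.3754·4.1 ≈ 3.8424...
→ 3.84.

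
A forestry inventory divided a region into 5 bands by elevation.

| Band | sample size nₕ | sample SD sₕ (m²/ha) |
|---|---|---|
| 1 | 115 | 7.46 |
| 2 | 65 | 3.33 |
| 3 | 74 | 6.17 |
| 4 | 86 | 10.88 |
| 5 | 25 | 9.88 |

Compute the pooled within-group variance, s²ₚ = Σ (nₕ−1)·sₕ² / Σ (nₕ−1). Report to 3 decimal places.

61.771

Degrees of freedom: 114 + 64 + 73 + 85 + 24 = 360.
Σ(nₕ−1)sₕ² = 114·55.6516 + 64·11.0889 + 73·38.0689 + 85·118.3744 + 24·97.6144 = 22237.5713.
s²ₚ = 22237.5713 / 360 = 61.77103... → 61.771.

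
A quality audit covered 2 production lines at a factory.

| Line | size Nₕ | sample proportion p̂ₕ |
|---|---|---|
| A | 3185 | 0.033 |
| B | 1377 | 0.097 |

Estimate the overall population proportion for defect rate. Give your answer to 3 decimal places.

N = 3185 + 1377 = 4562.
Overall proportion = Σ (Nₕ/N)·p̂ₕ.
Σ Nₕp̂ₕ = 105.105 + 133.569 = 238.674.
238.674 / 4562 = 0.05232... → 0.052.

0.052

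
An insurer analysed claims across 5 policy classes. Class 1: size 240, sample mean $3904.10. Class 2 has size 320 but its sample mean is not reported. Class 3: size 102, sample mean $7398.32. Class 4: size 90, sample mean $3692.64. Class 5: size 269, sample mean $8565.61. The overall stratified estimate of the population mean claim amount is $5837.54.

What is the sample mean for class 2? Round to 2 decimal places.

Σ Nₕx̄ₕ = N·μ, so 320·x̄_2 = 1021·5837.54 − (240·3904.10 + 102·7398.32 + 90·3692.64 + 269·8565.61).
= 5960128.34 − 4328099.33 = 1632029.01.
x̄_2 = 1632029.01 / 320 = 5100.0907... → 5100.09.

5100.09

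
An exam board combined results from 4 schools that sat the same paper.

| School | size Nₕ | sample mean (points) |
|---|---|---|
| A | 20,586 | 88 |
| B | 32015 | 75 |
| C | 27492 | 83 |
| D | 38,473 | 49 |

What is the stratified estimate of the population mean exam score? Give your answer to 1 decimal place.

x̄_st = (Σ Nₕx̄ₕ) / (Σ Nₕ) = (20586·88 + 32015·75 + 27492·83 + 38473·49) / 118566
= 8379706 / 118566 = 70.675... → 70.7.

70.7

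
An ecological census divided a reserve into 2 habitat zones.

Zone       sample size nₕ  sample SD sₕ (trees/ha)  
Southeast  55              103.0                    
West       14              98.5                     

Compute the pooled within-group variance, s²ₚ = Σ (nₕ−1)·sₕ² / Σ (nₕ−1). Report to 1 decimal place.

10433.1

Southeast: (55−1)·103.0² = 54·10609 = 572886
West: (14−1)·98.5² = 13·9702.25 = 126129.25
Numerator = 699015.25; denominator = Σ(nₕ−1) = 67.
s²ₚ = 699015.25/67 = 10433.063... → 10433.1.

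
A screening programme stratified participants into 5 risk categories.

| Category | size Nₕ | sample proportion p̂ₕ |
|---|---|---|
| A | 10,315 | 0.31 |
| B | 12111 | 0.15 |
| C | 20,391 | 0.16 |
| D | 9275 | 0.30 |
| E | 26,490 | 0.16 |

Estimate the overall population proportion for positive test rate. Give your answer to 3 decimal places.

Wₕ = Nₕ/N with N = 78582: 0.1313, 0.1541, 0.2595, 0.1180, 0.3371.
p̂_st = 0.1313·0.31 + 0.1541·0.15 + 0.2595·0.16 + 0.1180·0.30 + 0.3371·0.16 ≈ 0.19467... → 0.195.

0.195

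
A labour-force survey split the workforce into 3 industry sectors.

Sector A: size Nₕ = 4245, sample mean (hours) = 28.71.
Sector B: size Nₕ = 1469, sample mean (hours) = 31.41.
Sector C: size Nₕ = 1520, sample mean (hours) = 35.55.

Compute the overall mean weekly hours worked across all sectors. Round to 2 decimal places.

30.70

x̄_st = (Σ Nₕx̄ₕ) / (Σ Nₕ) = (4245·28.71 + 1469·31.41 + 1520·35.55) / 7234
= 222051.24 / 7234 = 30.6955... → 30.70.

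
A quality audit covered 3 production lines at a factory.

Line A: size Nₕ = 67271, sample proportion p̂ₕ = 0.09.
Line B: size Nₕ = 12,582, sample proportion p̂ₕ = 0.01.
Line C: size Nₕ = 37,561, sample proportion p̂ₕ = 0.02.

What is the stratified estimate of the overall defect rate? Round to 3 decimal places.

N = 67271 + 12582 + 37561 = 117414.
Overall proportion = Σ (Nₕ/N)·p̂ₕ.
Σ Nₕp̂ₕ = 6054.39 + 125.82 + 751.22 = 6931.43.
6931.43 / 117414 = 0.05903... → 0.059.

0.059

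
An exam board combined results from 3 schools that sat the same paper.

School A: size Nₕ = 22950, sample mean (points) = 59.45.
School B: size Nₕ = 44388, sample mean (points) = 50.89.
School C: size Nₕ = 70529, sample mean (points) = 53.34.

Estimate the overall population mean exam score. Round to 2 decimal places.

N = 137867; weights Wₕ = Nₕ/N = (0.1665, 0.3220, 0.5116).
x̄_st = Σ Wₕ·x̄ₕ = 0.1665·59.45 + 0.3220·50.89 + 0.5116·53.34 ≈ 53.5683...
→ 53.57.

53.57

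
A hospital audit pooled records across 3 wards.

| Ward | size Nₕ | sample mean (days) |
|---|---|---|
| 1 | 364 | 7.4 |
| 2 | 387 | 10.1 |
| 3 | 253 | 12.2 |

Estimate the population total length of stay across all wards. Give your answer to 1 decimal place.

9688.9

1: 364·7.4 = 2693.6
2: 387·10.1 = 3908.7
3: 253·12.2 = 3086.6
τ̂ = Σ Nₕx̄ₕ = 9688.9.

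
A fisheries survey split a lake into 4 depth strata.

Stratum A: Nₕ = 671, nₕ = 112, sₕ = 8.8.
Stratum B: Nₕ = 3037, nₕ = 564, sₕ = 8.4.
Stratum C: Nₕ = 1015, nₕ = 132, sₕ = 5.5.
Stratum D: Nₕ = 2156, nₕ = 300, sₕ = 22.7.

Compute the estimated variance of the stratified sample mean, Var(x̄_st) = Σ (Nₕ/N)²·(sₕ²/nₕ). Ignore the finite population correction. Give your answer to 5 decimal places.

N = 6879; Wₕ = Nₕ/N.
stratum A: (671/6879)²·8.8²/112 = 0.00657873
stratum B: (3037/6879)²·8.4²/564 = 0.02438476
stratum C: (1015/6879)²·5.5²/132 = 0.00498922
stratum D: (2156/6879)²·22.7²/300 = 0.16872419
Sum = 0.20467690 → 0.20468.

0.20468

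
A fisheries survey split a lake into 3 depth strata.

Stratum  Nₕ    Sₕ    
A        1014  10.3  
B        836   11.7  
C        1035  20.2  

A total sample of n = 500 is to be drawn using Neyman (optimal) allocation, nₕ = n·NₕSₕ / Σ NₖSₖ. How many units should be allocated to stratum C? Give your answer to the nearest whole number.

A: NₕSₕ = 1014·10.3 = 10444.2
B: NₕSₕ = 836·11.7 = 9781.2
C: NₕSₕ = 1035·20.2 = 20907
Σ NₕSₕ = 41132.4.
n_C = 500·20907/41132.4 = 254.143... → 254.

254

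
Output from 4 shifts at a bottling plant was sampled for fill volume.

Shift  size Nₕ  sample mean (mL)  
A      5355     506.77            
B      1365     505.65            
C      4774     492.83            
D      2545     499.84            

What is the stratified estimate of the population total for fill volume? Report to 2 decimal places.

Estimate total by summing Nₕ·x̄ₕ over strata.
5355·506.77 + 1365·505.65 + 4774·492.83 + 2545·499.84 = 2713753.35 + 690212.25 + 2352770.42 + 1272092.8 = 7028828.82.

7028828.82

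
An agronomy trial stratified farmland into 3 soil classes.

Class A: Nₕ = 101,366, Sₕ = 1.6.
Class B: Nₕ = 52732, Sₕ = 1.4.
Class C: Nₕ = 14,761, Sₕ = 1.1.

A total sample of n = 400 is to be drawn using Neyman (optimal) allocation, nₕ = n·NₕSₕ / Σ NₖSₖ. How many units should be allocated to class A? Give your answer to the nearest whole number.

257

Σ NₕSₕ = 101366·1.6 + 52732·1.4 + 14761·1.1 = 252247.5.
Share for A: 162185.6/252247.5 = 0.64296.
n_A = 400 × 0.64296 = 257.185... → 257.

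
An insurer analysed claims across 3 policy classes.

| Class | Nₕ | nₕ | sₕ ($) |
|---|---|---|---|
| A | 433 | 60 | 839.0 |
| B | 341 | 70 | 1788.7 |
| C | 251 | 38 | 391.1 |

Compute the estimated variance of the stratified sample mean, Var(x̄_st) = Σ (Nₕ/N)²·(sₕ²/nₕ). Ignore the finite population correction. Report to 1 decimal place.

N = 1025; Wₕ = Nₕ/N.
class A: (433/1025)²·839.0²/60 = 2093.6339
class B: (341/1025)²·1788.7²/70 = 5058.6892
class C: (251/1025)²·391.1²/38 = 241.3747
Sum = 7393.6978 → 7393.7.

7393.7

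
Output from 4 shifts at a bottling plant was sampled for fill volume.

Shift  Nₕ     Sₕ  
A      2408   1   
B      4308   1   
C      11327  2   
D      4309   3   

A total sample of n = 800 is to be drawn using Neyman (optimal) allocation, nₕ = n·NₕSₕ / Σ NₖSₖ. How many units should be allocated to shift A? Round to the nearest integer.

46

A: NₕSₕ = 2408·1 = 2408
B: NₕSₕ = 4308·1 = 4308
C: NₕSₕ = 11327·2 = 22654
D: NₕSₕ = 4309·3 = 12927
Σ NₕSₕ = 42297.
n_A = 800·2408/42297 = 45.545... → 46.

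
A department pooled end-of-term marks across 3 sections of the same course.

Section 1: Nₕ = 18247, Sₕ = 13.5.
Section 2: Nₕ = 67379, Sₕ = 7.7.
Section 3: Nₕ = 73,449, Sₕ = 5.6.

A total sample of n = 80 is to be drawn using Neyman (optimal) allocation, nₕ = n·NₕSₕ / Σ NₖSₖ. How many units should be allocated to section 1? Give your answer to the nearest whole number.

17

1: NₕSₕ = 18247·13.5 = 246334.5
2: NₕSₕ = 67379·7.7 = 518818.3
3: NₕSₕ = 73449·5.6 = 411314.4
Σ NₕSₕ = 1176467.2.
n_1 = 80·246334.5/1176467.2 = 16.751... → 17.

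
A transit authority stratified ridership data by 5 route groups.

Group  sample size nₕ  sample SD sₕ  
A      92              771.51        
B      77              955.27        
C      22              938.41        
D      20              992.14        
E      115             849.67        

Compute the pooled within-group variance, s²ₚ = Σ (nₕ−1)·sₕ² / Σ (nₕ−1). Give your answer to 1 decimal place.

757056.9

A: (92−1)·771.51² = 91·595227.6801 = 54165718.8891
B: (77−1)·955.27² = 76·912540.7729 = 69353098.7404
C: (22−1)·938.41² = 21·880613.3281 = 18492879.8901
D: (20−1)·992.14² = 19·984341.7796 = 18702493.8124
E: (115−1)·849.67² = 114·721939.1089 = 82301058.4146
Numerator = 243015249.7466; denominator = Σ(nₕ−1) = 321.
s²ₚ = 243015249.7466/321 = 757056.853... → 757056.9.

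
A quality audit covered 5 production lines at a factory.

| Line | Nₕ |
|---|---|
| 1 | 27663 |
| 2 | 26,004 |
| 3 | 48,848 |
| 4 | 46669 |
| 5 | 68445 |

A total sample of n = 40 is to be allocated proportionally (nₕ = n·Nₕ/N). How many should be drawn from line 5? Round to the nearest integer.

N = 27663 + 26004 + 48848 + 46669 + 68445 = 217629.
n_5 = 40·68445/217629 = 12.580... → 13.

13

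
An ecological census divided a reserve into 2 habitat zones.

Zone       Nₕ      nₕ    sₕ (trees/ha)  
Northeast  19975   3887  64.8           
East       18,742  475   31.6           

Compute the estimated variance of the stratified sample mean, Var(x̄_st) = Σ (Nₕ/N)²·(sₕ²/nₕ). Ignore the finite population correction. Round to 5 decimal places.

N = 38717. Term for each stratum: Wₕ²sₕ²/nₕ.
Var(x̄_st) = 0.28754489 + 0.49261658 = 0.78016147 → 0.78016.

0.78016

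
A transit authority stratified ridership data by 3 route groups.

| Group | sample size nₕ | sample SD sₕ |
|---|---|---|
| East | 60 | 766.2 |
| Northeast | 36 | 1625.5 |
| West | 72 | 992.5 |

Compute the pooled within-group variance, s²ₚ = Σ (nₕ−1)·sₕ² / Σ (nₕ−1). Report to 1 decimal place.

1194269.3

Degrees of freedom: 59 + 35 + 71 = 165.
Σ(nₕ−1)sₕ² = 59·587062.44 + 35·2642250.25 + 71·985056.25 = 197054436.46.
s²ₚ = 197054436.46 / 165 = 1194269.312... → 1194269.3.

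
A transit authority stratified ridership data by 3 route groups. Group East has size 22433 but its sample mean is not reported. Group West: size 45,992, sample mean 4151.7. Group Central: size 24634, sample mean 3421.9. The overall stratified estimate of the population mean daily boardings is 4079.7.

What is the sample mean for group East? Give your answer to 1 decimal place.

4654.4

N = 22433 + 45992 + 24634 = 93059.
Overall total = μ·N = 4079.7·93059 = 379652802.3.
Subtract the known strata: 45992·4151.7 + 24634·3421.9 = 275240071.
Remaining total for group East: 379652802.3 − 275240071 = 104412731.3.
Divide by its size: 104412731.3 / 22433 = 4654.426... → 4654.4.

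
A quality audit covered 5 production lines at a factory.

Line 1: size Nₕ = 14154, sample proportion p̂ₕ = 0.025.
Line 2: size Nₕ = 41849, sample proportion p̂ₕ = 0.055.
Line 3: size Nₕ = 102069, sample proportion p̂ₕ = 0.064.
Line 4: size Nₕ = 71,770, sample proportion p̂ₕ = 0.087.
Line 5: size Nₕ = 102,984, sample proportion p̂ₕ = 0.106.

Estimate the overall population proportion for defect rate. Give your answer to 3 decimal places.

Wₕ = Nₕ/N with N = 332826: 0.0425, 0.1257, 0.3067, 0.2156, 0.3094.
p̂_st = 0.0425·0.025 + 0.1257·0.055 + 0.3067·0.064 + 0.2156·0.087 + 0.3094·0.106 ≈ 0.07917... → 0.079.

0.079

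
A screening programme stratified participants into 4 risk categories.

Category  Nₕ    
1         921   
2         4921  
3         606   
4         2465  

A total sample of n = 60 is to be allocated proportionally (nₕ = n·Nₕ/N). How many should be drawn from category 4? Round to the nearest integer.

Share of category 4 = 2465/8913 = 0.27656.
Allocate 60 × 0.27656 = 16.594... → 17.

17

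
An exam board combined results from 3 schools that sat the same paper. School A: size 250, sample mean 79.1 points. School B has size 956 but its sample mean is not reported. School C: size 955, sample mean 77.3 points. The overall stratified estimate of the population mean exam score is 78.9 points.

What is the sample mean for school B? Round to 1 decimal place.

80.4

N = 250 + 956 + 955 = 2161.
Overall total = μ·N = 78.9·2161 = 170502.9.
Subtract the known strata: 250·79.1 + 955·77.3 = 93596.5.
Remaining total for school B: 170502.9 − 93596.5 = 76906.4.
Divide by its size: 76906.4 / 956 = 80.446... → 80.4.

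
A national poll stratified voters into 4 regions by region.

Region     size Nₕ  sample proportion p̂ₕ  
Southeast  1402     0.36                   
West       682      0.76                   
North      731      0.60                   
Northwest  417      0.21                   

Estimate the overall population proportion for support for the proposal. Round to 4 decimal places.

0.4793

Wₕ = Nₕ/N with N = 3232: 0.4338, 0.2110, 0.2262, 0.1290.
p̂_st = 0.4338·0.36 + 0.2110·0.76 + 0.2262·0.60 + 0.1290·0.21 ≈ 0.479335... → 0.4793.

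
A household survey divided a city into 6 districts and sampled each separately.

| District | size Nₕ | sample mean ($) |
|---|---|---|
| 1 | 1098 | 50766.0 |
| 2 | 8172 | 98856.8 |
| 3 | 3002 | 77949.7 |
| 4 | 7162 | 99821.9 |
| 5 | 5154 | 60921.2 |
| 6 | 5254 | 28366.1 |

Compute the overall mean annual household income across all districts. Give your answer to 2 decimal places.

76253.32

N = 29842; weights Wₕ = Nₕ/N = (0.0368, 0.2738, 0.1006, 0.2400, 0.1727, 0.1761).
x̄_st = Σ Wₕ·x̄ₕ = 0.0368·50766.0 + 0.2738·98856.8 + 0.1006·77949.7 + 0.2400·99821.9 + 0.1727·60921.2 + 0.1761·28366.1 ≈ 76253.3221...
→ 76253.32.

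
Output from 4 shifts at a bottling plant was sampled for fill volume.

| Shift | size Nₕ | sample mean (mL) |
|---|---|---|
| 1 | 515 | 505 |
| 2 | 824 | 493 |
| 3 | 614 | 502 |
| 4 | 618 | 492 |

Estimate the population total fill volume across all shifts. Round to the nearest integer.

Population total = Σ Nₕ·x̄ₕ (each stratum's size times its mean).
515·505 + 824·493 + 614·502 + 618·492 = 260075 + 406232 + 308228 + 304056 = 1278591.

1278591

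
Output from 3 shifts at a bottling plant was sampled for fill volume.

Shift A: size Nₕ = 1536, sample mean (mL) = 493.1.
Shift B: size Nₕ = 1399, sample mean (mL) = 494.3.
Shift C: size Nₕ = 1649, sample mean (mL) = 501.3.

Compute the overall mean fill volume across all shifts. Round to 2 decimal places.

x̄_st = (Σ Nₕx̄ₕ) / (Σ Nₕ) = (1536·493.1 + 1399·494.3 + 1649·501.3) / 4584
= 2275571 / 4584 = 496.4160... → 496.42.

496.42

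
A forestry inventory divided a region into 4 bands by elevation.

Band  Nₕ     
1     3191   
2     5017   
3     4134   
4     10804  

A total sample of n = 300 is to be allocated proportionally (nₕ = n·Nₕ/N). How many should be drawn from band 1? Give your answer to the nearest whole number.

Share of band 1 = 3191/23146 = 0.13786.
Allocate 300 × 0.13786 = 41.359... → 41.

41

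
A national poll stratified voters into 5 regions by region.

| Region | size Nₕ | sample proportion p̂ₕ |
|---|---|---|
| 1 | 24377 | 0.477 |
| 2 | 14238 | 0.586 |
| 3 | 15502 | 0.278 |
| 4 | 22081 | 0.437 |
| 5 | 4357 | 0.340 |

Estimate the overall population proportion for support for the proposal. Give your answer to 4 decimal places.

Wₕ = Nₕ/N with N = 80555: 0.3026, 0.1767, 0.1924, 0.2741, 0.0541.
p̂_st = 0.3026·0.477 + 0.1767·0.586 + 0.1924·0.278 + 0.2741·0.437 + 0.0541·0.340 ≈ 0.439596... → 0.4396.

0.4396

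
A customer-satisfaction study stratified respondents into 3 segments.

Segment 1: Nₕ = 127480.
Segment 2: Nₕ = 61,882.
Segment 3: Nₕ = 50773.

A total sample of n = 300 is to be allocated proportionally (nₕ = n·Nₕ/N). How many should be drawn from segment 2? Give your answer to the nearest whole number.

N = 127480 + 61882 + 50773 = 240135.
n_2 = 300·61882/240135 = 77.309... → 77.

77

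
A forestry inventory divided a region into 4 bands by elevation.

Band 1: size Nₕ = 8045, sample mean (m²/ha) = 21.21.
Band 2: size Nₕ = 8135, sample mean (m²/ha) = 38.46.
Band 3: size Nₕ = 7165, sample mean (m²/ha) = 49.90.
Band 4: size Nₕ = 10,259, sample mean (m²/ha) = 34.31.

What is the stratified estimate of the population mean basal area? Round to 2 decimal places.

35.50

x̄_st = (Σ Nₕx̄ₕ) / (Σ Nₕ) = (8045·21.21 + 8135·38.46 + 7165·49.90 + 10259·34.31) / 33604
= 1193026.34 / 33604 = 35.5025... → 35.50.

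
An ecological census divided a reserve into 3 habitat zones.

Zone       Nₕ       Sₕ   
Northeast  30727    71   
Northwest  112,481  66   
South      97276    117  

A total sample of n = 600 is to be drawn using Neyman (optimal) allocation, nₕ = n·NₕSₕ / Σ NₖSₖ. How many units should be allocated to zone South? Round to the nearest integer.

325

Northeast: NₕSₕ = 30727·71 = 2181617
Northwest: NₕSₕ = 112481·66 = 7423746
South: NₕSₕ = 97276·117 = 11381292
Σ NₕSₕ = 20986655.
n_South = 600·11381292/20986655 = 325.387... → 325.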